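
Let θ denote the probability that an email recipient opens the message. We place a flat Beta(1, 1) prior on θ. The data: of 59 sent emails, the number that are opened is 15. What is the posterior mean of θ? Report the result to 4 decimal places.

Posterior mean ≈ 0.2623

The binomial likelihood is conjugate to the Beta prior: with 15 successes and 44 failures, the posterior is Beta(1+15, 1+44) = Beta(16, 45).
E[θ | data] = 16/(16+45) = 0.2623.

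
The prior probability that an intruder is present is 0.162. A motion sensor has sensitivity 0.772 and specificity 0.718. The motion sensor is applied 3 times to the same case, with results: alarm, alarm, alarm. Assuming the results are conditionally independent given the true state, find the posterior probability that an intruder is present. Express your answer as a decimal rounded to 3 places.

Posterior P(H) ≈ 0.799

With H the event that an intruder is present, the joint likelihood of the observed sequence is P(data|H) = 0.772·0.772·0.772 = 0.46010 and P(data|¬H) = 0.282·0.282·0.282 = 0.022426.
Bayes: P(H|data) = 0.162·0.46010 / (0.162·0.46010 + 0.838·0.022426) = 0.074536/0.093329 = 0.7986.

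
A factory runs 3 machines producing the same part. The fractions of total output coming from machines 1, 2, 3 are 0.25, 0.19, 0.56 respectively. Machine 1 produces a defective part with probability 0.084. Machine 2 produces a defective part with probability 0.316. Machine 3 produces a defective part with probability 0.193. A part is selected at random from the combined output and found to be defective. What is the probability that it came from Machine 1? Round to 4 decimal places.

Posterior probability ≈ 0.1110

P(defective|M1) = 0.084; P(defective|M2) = 0.316; P(defective|M3) = 0.193.
Prior × likelihood for each source: 0.25·0.084=0.02100, 0.19·0.316=0.06004, 0.56·0.193=0.1081. Summing gives P(defective) = 0.18912.
P(Machine 1 | defective) = 0.02100 / 0.18912 = 0.1110.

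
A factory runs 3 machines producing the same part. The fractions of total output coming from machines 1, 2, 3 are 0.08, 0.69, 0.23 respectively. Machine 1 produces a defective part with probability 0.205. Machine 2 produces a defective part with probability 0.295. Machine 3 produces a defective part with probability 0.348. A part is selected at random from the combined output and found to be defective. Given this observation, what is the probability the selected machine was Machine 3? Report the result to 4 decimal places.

Posterior probability ≈ 0.2668

Tabulate prior·likelihood by source: [1] prior 0.08, lik 0.205, product 0.01640; [2] prior 0.69, lik 0.295, product 0.2035; [3] prior 0.23, lik 0.348, product 0.08004.
Normalizing constant = 0.29999; the posterior for Machine 3 is its product over the sum, 0.08004/0.29999 = 0.2668.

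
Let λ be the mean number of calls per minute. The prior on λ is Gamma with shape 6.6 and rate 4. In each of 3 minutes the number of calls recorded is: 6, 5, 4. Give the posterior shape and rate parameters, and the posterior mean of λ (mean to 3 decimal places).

Posterior: Gamma(shape=21.6, rate=7); mean ≈ 3.086

Total count ∑xᵢ = 15 over n = 3 minutes.
Gamma is conjugate to the Poisson likelihood: posterior is Gamma(shape = 6.6+15 = 21.6, rate = 4+3 = 7).
Posterior mean = shape/rate = 21.6/7 = 3.086.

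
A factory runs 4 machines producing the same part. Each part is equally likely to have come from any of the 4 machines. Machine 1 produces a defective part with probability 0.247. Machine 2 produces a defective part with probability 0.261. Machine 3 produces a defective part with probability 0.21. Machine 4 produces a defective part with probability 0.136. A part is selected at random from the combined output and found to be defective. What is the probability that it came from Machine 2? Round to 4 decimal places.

P(defective|M1) = 0.247; P(defective|M2) = 0.261; P(defective|M3) = 0.21; P(defective|M4) = 0.136.
Prior × likelihood for each source: 0.25·0.247=0.06175, 0.25·0.261=0.06525, 0.25·0.21=0.05250, 0.25·0.136=0.03400. Summing gives P(defective) = 0.21350.
P(Machine 2 | defective) = 0.06525 / 0.21350 = 0.3056.

Posterior probability ≈ 0.3056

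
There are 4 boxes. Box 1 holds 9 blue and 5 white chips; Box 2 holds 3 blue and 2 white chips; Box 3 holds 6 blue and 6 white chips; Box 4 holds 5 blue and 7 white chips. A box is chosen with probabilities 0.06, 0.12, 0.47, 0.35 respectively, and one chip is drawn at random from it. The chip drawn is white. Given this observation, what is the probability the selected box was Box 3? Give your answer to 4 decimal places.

Posterior probability ≈ 0.4621

Tabulate prior·likelihood by source: [1] prior 0.06, lik 0.3571, product 0.02143; [2] prior 0.12, lik 0.4, product 0.04800; [3] prior 0.47, lik 0.5, product 0.2350; [4] prior 0.35, lik 0.5833, product 0.2042.
Normalizing constant = 0.50860; the posterior for Box 3 is its product over the sum, 0.2350/0.50860 = 0.4621.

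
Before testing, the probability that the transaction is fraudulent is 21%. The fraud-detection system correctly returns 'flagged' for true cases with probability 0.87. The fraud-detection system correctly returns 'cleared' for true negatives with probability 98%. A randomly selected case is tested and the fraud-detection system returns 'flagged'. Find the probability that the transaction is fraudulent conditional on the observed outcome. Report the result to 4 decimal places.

Write H for 'the transaction is fraudulent'. Prior odds H:¬H = 0.21/0.79 = 0.26582. For the 'flagged' outcome, the likelihood ratio is 0.87/0.02 = 43.500.
Posterior odds = 0.26582 × 43.500 = 11.563, so P(H|E) = 11.563/(1+11.563) = 0.9204.

P(H | E) ≈ 0.9204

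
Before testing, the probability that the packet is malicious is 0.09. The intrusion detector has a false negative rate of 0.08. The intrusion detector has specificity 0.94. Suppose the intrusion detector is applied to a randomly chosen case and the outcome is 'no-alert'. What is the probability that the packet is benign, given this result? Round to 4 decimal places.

P(¬H | E) ≈ 0.9917

Write H for 'the packet is malicious'. Prior odds H:¬H = 0.09/0.91 = 0.098901. For the 'no-alert' outcome, the likelihood ratio is 0.08/0.94 = 0.085106.
Posterior odds = 0.098901 × 0.085106 = 0.0084171, so P(H|E) = 0.0084171/(1+0.0084171) = 0.0083. Then P(¬H|E) = 1 − 0.0083 = 0.9917.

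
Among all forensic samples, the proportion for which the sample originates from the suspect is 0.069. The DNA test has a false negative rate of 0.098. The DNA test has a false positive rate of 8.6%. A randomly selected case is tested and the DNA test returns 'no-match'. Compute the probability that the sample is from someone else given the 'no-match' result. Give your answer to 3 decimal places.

Write H for 'the sample originates from the suspect'. Prior odds H:¬H = 0.069/0.931 = 0.074114. For the 'no-match' outcome, the likelihood ratio is 0.098/0.914 = 0.10722.
Posterior odds = 0.074114 × 0.10722 = 0.0079466, so P(H|E) = 0.0079466/(1+0.0079466) = 0.008. Then P(¬H|E) = 1 − 0.008 = 0.992.

P(¬H | E) ≈ 0.992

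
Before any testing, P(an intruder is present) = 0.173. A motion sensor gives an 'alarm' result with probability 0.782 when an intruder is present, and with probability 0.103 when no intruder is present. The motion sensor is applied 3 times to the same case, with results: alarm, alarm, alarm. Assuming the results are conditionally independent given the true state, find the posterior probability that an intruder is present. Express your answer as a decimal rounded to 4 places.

Posterior P(H) ≈ 0.9892

With H the event that an intruder is present, the joint likelihood of the observed sequence is P(data|H) = 0.782·0.782·0.782 = 0.47821 and P(data|¬H) = 0.103·0.103·0.103 = 0.0010927.
Bayes: P(H|data) = 0.173·0.47821 / (0.173·0.47821 + 0.827·0.0010927) = 0.082731/0.083634 = 0.9892.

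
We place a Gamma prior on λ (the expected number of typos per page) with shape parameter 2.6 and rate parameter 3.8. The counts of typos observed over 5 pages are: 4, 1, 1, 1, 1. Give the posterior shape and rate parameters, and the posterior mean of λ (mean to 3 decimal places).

The Poisson likelihood adds the total count to the shape and the number of exposure periods to the rate. Here ∑xᵢ = 8 and n = 5, so shape 2.6→10.6 and rate 3.8→8.8.
E[λ | data] = 10.6/8.8 = 1.205.

Posterior: Gamma(shape=10.6, rate=8.8); mean ≈ 1.205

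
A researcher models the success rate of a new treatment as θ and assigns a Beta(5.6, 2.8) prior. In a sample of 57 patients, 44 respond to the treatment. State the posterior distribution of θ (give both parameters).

Observing 44 successes and 13 failures updates Beta(5.6, 2.8) by adding the success and failure counts to the two shape parameters: α = 5.6+44 = 49.6, β = 2.8+13 = 15.8.

Posterior: Beta(49.6, 15.8)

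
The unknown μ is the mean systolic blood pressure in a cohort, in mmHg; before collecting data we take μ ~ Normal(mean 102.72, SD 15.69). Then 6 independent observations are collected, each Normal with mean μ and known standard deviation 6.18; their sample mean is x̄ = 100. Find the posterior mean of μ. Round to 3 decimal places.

Prior precision 1/τ₀² = 1/15.69² = 0.00406213; data precision n/σ² = 6/6.18² = 0.157099.
Posterior precision = 0.00406213 + 0.157099 = 0.161161.
Posterior mean = (0.00406213·102.72 + 0.157099·100) / 0.161161 = 100.069.

Posterior mean ≈ 100.069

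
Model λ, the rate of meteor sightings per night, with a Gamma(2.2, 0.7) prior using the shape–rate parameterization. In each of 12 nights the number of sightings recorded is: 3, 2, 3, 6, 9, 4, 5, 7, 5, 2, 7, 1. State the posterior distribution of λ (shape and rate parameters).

Posterior: Gamma(shape=56.2, rate=12.7)

Total count ∑xᵢ = 54 over n = 12 nights.
Gamma is conjugate to the Poisson likelihood: posterior is Gamma(shape = 2.2+54 = 56.2, rate = 0.7+12 = 12.7).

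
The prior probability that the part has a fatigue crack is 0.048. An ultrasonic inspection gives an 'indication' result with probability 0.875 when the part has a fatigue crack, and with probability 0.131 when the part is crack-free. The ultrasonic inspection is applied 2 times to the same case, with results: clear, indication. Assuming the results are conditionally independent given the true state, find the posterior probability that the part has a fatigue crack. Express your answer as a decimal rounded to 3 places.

Posterior P(H) ≈ 0.046

Let H be the event that the part has a fatigue crack; start with P(H) = 0.048. P('indication'|H) = 0.875, P('indication'|¬H) = 0.131.
Update on result 1 ('clear'): P(H) ← 0.125·0.0480 / (0.125·0.0480 + 0.869·0.9520) = 0.0060000/0.83329 = 0.0072.
Update on result 2 ('indication'): P(H) ← 0.875·0.0072 / (0.875·0.0072 + 0.131·0.9928) = 0.0063003/0.13636 = 0.0462.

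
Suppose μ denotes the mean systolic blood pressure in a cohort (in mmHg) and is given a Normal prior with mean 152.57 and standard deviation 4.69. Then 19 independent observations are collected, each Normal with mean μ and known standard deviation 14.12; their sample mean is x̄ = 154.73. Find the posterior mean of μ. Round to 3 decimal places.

Posterior mean ≈ 154.032

Prior precision 1/τ₀² = 1/4.69² = 0.0454626; data precision n/σ² = 19/14.12² = 0.0952981.
Posterior precision = 0.0454626 + 0.0952981 = 0.140761.
Posterior mean = (0.0454626·152.57 + 0.0952981·154.73) / 0.140761 = 154.032.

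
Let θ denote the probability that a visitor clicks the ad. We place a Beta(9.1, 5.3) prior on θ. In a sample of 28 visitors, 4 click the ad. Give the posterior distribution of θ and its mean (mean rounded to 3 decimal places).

Posterior: Beta(13.1, 29.3); mean ≈ 0.309

Observing 4 successes and 24 failures updates Beta(9.1, 5.3) by adding the success and failure counts to the two shape parameters: α = 9.1+4 = 13.1, β = 5.3+24 = 29.3.
E[θ | data] = 13.1/(13.1+29.3) = 0.309.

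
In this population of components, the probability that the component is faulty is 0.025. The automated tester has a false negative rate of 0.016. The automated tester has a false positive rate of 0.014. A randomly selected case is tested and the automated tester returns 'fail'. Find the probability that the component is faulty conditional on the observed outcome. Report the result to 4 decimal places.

P(H | E) ≈ 0.6431

Write H for 'the component is faulty'. Prior odds H:¬H = 0.025/0.975 = 0.025641. For the 'fail' outcome, the likelihood ratio is 0.984/0.014 = 70.286.
Posterior odds = 0.025641 × 70.286 = 1.8022, so P(H|E) = 1.8022/(1+1.8022) = 0.6431.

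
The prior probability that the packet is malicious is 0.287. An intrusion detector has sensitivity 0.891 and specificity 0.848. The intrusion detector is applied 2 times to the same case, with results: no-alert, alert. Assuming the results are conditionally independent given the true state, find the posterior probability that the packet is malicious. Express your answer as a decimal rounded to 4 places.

With H the event that the packet is malicious, the joint likelihood of the observed sequence is P(data|H) = 0.109·0.891 = 0.097119 and P(data|¬H) = 0.848·0.152 = 0.12890.
Bayes: P(H|data) = 0.287·0.097119 / (0.287·0.097119 + 0.713·0.12890) = 0.027873/0.11978 = 0.2327.

Posterior P(H) ≈ 0.2327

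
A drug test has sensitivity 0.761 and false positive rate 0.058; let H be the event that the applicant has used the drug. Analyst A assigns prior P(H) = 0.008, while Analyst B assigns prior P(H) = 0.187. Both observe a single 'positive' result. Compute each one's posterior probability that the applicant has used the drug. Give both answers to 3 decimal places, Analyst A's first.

P('+'|H) = 0.761, P('+'|¬H) = 0.058.
Analyst A: numerator 0.761·0.008 = 0.0060880; evidence = 0.0060880+0.058·0.992 = 0.063624; posterior = 0.096.
Analyst B: numerator 0.761·0.187 = 0.14231; evidence = 0.14231+0.058·0.813 = 0.18946; posterior = 0.751.

Analyst A: 0.096; Analyst B: 0.751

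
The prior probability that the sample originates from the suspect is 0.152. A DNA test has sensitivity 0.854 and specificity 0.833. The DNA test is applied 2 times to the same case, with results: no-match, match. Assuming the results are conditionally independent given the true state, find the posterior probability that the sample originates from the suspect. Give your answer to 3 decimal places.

With H the event that the sample originates from the suspect, the joint likelihood of the observed sequence is P(data|H) = 0.146·0.854 = 0.12468 and P(data|¬H) = 0.833·0.167 = 0.13911.
Bayes: P(H|data) = 0.152·0.12468 / (0.152·0.12468 + 0.848·0.13911) = 0.018952/0.13692 = 0.1384.

Posterior P(H) ≈ 0.138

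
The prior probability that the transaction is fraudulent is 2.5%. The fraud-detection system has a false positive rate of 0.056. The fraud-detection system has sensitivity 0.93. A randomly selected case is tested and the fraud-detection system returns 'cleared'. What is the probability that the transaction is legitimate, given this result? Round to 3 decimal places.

P(¬H | E) ≈ 0.998

Let H be the event that the transaction is fraudulent. P(H) = 0.025, so P(¬H) = 0.975. With E the 'cleared' result, P(E|H) = 0.07 and P(E|¬H) = 0.944.
P(E) = 0.07·0.025 + 0.944·0.975 = 0.0017500 + 0.92040 = 0.92215.
By Bayes' theorem, P(H|E) = 0.0017500 / 0.92215 = 0.002. Hence P(¬H|E) = 1 − 0.002 = 0.998.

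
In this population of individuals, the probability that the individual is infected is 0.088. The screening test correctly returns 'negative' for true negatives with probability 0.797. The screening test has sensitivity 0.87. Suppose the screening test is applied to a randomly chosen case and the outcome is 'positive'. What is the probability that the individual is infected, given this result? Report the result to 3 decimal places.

P(H | E) ≈ 0.293

Write H for 'the individual is infected'. Prior odds H:¬H = 0.088/0.912 = 0.096491. For the 'positive' outcome, the likelihood ratio is 0.87/0.203 = 4.2857.
Posterior odds = 0.096491 × 4.2857 = 0.41353, so P(H|E) = 0.41353/(1+0.41353) = 0.293.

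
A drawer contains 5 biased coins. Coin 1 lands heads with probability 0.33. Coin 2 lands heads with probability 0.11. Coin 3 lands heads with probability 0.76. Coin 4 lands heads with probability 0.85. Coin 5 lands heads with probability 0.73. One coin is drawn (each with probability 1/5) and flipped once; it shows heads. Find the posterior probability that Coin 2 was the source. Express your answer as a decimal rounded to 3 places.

Posterior probability ≈ 0.040

P(heads|C1) = 0.33; P(heads|C2) = 0.11; P(heads|C3) = 0.76; P(heads|C4) = 0.85; P(heads|C5) = 0.73.
Prior × likelihood for each source: 0.2·0.33=0.06600, 0.2·0.11=0.02200, 0.2·0.76=0.1520, 0.2·0.85=0.1700, 0.2·0.73=0.1460. Summing gives P(heads) = 0.55600.
P(Coin 2 | heads) = 0.02200 / 0.55600 = 0.040.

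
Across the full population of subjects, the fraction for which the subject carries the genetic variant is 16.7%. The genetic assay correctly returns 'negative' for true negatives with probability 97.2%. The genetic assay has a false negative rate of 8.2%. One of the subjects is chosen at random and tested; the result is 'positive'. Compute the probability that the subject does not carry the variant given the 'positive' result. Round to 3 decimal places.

Let H be the event that the subject carries the genetic variant. P(H) = 0.167, so P(¬H) = 0.833. With E the 'positive' result, P(E|H) = 0.918 and P(E|¬H) = 0.028.
P(E) = 0.918·0.167 + 0.028·0.833 = 0.15331 + 0.023324 = 0.17663.
By Bayes' theorem, P(H|E) = 0.15331 / 0.17663 = 0.868. Hence P(¬H|E) = 1 − 0.868 = 0.132.

P(¬H | E) ≈ 0.132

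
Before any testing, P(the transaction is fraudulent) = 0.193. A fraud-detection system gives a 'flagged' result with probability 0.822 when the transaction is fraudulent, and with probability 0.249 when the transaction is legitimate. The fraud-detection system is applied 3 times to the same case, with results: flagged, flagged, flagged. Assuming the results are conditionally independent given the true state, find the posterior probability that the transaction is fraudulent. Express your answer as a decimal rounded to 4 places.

Posterior P(H) ≈ 0.8959

Let H be the event that the transaction is fraudulent; start with P(H) = 0.193. P('flagged'|H) = 0.822, P('flagged'|¬H) = 0.249.
Update on result 1 ('flagged'): P(H) ← 0.822·0.1930 / (0.822·0.1930 + 0.249·0.8070) = 0.15865/0.35959 = 0.4412.
Update on result 2 ('flagged'): P(H) ← 0.822·0.4412 / (0.822·0.4412 + 0.249·0.5588) = 0.36266/0.50180 = 0.7227.
Update on result 3 ('flagged'): P(H) ← 0.822·0.7227 / (0.822·0.7227 + 0.249·0.2773) = 0.59407/0.66311 = 0.8959.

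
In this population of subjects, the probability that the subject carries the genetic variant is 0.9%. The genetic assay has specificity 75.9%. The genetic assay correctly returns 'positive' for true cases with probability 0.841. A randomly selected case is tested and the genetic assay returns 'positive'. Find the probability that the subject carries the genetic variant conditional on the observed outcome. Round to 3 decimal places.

P(H | E) ≈ 0.031

Let H be the event that the subject carries the genetic variant. P(H) = 0.009, so P(¬H) = 0.991. With E the 'positive' result, P(E|H) = 0.841 and P(E|¬H) = 0.241.
P(E) = 0.841·0.009 + 0.241·0.991 = 0.0075690 + 0.23883 = 0.24640.
By Bayes' theorem, P(H|E) = 0.0075690 / 0.24640 = 0.031.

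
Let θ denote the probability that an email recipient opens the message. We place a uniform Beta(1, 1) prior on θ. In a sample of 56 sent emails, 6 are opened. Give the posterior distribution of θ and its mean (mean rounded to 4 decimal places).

Posterior: Beta(7, 51); mean ≈ 0.1207

Observing 6 successes and 50 failures updates Beta(1, 1) by adding the success and failure counts to the two shape parameters: α = 1+6 = 7, β = 1+50 = 51.
Posterior mean = α/(α+β) = 7/58 = 0.1207.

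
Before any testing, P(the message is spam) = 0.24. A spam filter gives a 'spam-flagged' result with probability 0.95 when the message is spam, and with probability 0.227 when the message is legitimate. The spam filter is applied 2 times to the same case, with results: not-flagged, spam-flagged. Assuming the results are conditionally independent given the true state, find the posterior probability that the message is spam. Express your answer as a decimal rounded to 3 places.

Posterior P(H) ≈ 0.079

Let H be the event that the message is spam; start with P(H) = 0.24. P('spam-flagged'|H) = 0.95, P('spam-flagged'|¬H) = 0.227.
Update on result 1 ('not-flagged'): P(H) ← 0.05·0.2400 / (0.05·0.2400 + 0.773·0.7600) = 0.012000/0.59948 = 0.0200.
Update on result 2 ('spam-flagged'): P(H) ← 0.95·0.0200 / (0.95·0.0200 + 0.227·0.9800) = 0.019016/0.24147 = 0.0788.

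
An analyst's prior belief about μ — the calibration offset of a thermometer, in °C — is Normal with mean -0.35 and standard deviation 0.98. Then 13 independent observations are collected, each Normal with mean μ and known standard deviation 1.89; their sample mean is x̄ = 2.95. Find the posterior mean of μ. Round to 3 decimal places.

Posterior mean ≈ 2.216

Prior precision 1/τ₀² = 1/0.98² = 1.04123; data precision n/σ² = 13/1.89² = 3.63932.
Posterior precision = 1.04123 + 3.63932 = 4.68055.
Posterior mean = (1.04123·-0.35 + 3.63932·2.95) / 4.68055 = 2.216.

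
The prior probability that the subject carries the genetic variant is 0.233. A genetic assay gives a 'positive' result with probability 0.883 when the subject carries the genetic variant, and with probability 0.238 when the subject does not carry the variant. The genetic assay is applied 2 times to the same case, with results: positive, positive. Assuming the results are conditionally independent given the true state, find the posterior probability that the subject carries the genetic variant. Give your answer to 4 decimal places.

Posterior P(H) ≈ 0.8070

With H the event that the subject carries the genetic variant, the joint likelihood of the observed sequence is P(data|H) = 0.883·0.883 = 0.77969 and P(data|¬H) = 0.238·0.238 = 0.056644.
Bayes: P(H|data) = 0.233·0.77969 / (0.233·0.77969 + 0.767·0.056644) = 0.18167/0.22511 = 0.8070.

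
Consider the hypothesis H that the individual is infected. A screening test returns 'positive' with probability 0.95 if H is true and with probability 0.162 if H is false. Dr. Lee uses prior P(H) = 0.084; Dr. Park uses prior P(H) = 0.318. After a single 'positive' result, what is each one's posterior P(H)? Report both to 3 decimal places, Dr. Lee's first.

Dr. Lee: 0.350; Dr. Park: 0.732

The likelihood ratio for a 'positive' result is 0.95/0.162 = 5.8642.
Dr. Lee: prior odds 0.084/0.916 = 0.091703; posterior odds 0.53776; posterior probability 0.350.
Dr. Park: prior odds 0.318/0.682 = 0.46628; posterior odds 2.7343; posterior probability 0.732.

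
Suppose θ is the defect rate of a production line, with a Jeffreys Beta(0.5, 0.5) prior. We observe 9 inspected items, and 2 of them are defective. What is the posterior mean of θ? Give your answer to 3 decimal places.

Posterior mean ≈ 0.250

The binomial likelihood is conjugate to the Beta prior: with 2 successes and 7 failures, the posterior is Beta(0.5+2, 0.5+7) = Beta(2.5, 7.5).
Posterior mean = α/(α+β) = 2.5/10 = 0.250.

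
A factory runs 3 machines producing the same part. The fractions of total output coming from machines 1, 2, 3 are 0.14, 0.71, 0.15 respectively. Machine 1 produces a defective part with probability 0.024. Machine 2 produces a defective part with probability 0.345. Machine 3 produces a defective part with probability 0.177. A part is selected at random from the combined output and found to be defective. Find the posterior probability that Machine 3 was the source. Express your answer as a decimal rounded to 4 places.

Posterior probability ≈ 0.0966

Tabulate prior·likelihood by source: [1] prior 0.14, lik 0.024, product 0.003360; [2] prior 0.71, lik 0.345, product 0.2449; [3] prior 0.15, lik 0.177, product 0.02655.
Normalizing constant = 0.27486; the posterior for Machine 3 is its product over the sum, 0.02655/0.27486 = 0.0966.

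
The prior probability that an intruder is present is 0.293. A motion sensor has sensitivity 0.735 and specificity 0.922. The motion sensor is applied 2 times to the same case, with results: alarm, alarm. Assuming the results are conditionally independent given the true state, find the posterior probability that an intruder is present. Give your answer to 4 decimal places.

With H the event that an intruder is present, the joint likelihood of the observed sequence is P(data|H) = 0.735·0.735 = 0.54022 and P(data|¬H) = 0.078·0.078 = 0.0060840.
Bayes: P(H|data) = 0.293·0.54022 / (0.293·0.54022 + 0.707·0.0060840) = 0.15829/0.16259 = 0.9735.

Posterior P(H) ≈ 0.9735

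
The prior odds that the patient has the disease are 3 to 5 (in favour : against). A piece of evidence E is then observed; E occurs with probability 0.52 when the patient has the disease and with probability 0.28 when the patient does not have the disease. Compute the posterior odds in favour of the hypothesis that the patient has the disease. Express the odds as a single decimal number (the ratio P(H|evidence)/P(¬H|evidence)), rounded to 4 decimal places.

Prior odds = 3/5 = 0.60000.
Likelihood ratio for E = 0.52/0.28 = 1.8571.
Posterior odds = prior odds × LR = 1.1143.

Posterior odds ≈ 1.1143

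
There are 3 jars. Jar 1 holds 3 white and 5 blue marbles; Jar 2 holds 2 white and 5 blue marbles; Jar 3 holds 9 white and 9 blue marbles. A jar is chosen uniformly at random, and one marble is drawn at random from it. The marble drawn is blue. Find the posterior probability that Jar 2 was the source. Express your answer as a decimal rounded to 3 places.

Tabulate prior·likelihood by source: [1] prior 0.333333, lik 0.625, product 0.2083; [2] prior 0.333333, lik 0.7143, product 0.2381; [3] prior 0.333333, lik 0.5, product 0.1667.
Normalizing constant = 0.61310; the posterior for Jar 2 is its product over the sum, 0.2381/0.61310 = 0.388.

Posterior probability ≈ 0.388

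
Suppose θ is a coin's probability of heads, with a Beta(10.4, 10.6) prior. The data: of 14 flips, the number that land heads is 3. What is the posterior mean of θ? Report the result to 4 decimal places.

The binomial likelihood is conjugate to the Beta prior: with 3 successes and 11 failures, the posterior is Beta(10.4+3, 10.6+11) = Beta(13.4, 21.6).
E[θ | data] = 13.4/(13.4+21.6) = 0.3829.

Posterior mean ≈ 0.3829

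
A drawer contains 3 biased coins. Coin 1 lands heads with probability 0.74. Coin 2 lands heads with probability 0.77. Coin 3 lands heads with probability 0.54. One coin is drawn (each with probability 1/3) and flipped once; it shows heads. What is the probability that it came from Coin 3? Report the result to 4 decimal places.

Tabulate prior·likelihood by source: [1] prior 0.333333, lik 0.74, product 0.2467; [2] prior 0.333333, lik 0.77, product 0.2567; [3] prior 0.333333, lik 0.54, product 0.1800.
Normalizing constant = 0.68333; the posterior for Coin 3 is its product over the sum, 0.1800/0.68333 = 0.2634.

Posterior probability ≈ 0.2634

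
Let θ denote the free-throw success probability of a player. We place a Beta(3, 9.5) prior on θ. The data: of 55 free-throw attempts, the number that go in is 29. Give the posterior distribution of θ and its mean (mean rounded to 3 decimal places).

Observing 29 successes and 26 failures updates Beta(3, 9.5) by adding the success and failure counts to the two shape parameters: α = 3+29 = 32, β = 9.5+26 = 35.5.
Posterior mean = α/(α+β) = 32/67.5 = 0.474.

Posterior: Beta(32, 35.5); mean ≈ 0.474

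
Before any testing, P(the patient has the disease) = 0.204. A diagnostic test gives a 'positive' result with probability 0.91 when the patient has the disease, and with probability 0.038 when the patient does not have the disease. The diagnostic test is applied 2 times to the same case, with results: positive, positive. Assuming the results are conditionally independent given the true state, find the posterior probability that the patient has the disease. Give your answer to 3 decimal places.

With H the event that the patient has the disease, the joint likelihood of the observed sequence is P(data|H) = 0.91·0.91 = 0.82810 and P(data|¬H) = 0.038·0.038 = 0.0014440.
Bayes: P(H|data) = 0.204·0.82810 / (0.204·0.82810 + 0.796·0.0014440) = 0.16893/0.17008 = 0.9932.

Posterior P(H) ≈ 0.993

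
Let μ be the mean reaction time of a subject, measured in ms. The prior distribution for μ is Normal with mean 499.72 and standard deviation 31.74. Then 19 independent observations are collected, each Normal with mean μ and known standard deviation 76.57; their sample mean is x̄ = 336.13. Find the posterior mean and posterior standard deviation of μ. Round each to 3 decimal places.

With known σ, the Normal prior is conjugate. Weight on the data is w = (n/σ²)/(n/σ² + 1/τ₀²) = 0.00324068/(0.00324068+0.00099263) = 0.76552.
Posterior mean = w·x̄ + (1−w)·μ₀ = 0.76552·336.13 + 0.23448·499.72 = 374.489. Posterior variance = 1/(0.00324068+0.00099263) = 236.222, so SD = 15.370.

Posterior mean ≈ 374.489; posterior SD ≈ 15.370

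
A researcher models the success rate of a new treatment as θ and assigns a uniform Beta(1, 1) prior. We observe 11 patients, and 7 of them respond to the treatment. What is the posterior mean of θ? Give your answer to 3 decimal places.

Observing 7 successes and 4 failures updates Beta(1, 1) by adding the success and failure counts to the two shape parameters: α = 1+7 = 8, β = 1+4 = 5.
E[θ | data] = 8/(8+5) = 0.615.

Posterior mean ≈ 0.615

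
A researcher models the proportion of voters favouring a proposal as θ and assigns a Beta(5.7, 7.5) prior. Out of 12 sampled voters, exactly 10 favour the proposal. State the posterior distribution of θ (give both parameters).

The binomial likelihood is conjugate to the Beta prior: with 10 successes and 2 failures, the posterior is Beta(5.7+10, 7.5+2) = Beta(15.7, 9.5).

Posterior: Beta(15.7, 9.5)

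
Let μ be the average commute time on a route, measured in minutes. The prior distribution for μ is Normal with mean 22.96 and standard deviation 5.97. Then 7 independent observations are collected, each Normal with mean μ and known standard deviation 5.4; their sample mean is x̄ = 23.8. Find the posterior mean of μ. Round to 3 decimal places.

Posterior mean ≈ 23.712

Prior precision 1/τ₀² = 1/5.97² = 0.0280577; data precision n/σ² = 7/5.4² = 0.240055.
Posterior precision = 0.0280577 + 0.240055 = 0.268113.
Posterior mean = (0.0280577·22.96 + 0.240055·23.8) / 0.268113 = 23.712.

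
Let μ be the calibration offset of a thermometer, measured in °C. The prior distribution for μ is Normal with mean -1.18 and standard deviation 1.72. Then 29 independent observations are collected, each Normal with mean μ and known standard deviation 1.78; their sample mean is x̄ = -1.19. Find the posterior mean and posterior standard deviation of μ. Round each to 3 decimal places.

Prior precision 1/τ₀² = 1/1.72² = 0.338021; data precision n/σ² = 29/1.78² = 9.15288.
Posterior precision = 0.338021 + 9.15288 = 9.49091, giving posterior SD = 1/√9.49091 = 0.325.
Posterior mean = (0.338021·-1.18 + 9.15288·-1.19) / 9.49091 = -1.190.

Posterior mean ≈ -1.190; posterior SD ≈ 0.325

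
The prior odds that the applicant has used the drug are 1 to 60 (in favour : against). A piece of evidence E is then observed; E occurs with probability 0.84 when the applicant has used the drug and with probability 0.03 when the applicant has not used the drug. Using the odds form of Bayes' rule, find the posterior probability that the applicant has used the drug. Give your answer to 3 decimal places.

Prior odds = 1/60 = 0.016667.
Likelihood ratio for E = 0.84/0.03 = 28.000.
Posterior odds = prior odds × LR = 0.46667.
Posterior probability = odds/(1+odds) = 0.46667/1.4667 = 0.318.

Posterior probability ≈ 0.318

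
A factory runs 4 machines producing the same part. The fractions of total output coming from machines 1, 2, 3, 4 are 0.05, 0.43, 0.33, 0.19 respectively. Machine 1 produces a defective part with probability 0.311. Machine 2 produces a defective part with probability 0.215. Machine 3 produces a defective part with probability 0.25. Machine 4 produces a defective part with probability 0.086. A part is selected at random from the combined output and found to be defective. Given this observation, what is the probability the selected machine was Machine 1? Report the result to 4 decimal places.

P(defective|M1) = 0.311; P(defective|M2) = 0.215; P(defective|M3) = 0.25; P(defective|M4) = 0.086.
Prior × likelihood for each source: 0.05·0.311=0.01555, 0.43·0.215=0.09245, 0.33·0.25=0.08250, 0.19·0.086=0.01634. Summing gives P(defective) = 0.20684.
P(Machine 1 | defective) = 0.01555 / 0.20684 = 0.0752.

Posterior probability ≈ 0.0752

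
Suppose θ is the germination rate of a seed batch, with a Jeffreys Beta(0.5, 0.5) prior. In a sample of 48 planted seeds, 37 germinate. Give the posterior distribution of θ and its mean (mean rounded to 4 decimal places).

Observing 37 successes and 11 failures updates Beta(0.5, 0.5) by adding the success and failure counts to the two shape parameters: α = 0.5+37 = 37.5, β = 0.5+11 = 11.5.
Posterior mean = α/(α+β) = 37.5/49 = 0.7653.

Posterior: Beta(37.5, 11.5); mean ≈ 0.7653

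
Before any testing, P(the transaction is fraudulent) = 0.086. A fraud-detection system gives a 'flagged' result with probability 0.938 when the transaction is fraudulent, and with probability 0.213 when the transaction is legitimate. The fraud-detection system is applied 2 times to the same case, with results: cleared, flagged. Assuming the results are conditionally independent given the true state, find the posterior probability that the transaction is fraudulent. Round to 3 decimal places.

Let H be the event that the transaction is fraudulent; start with P(H) = 0.086. P('flagged'|H) = 0.938, P('flagged'|¬H) = 0.213.
Update on result 1 ('cleared'): P(H) ← 0.062·0.0860 / (0.062·0.0860 + 0.787·0.9140) = 0.0053320/0.72465 = 0.0074.
Update on result 2 ('flagged'): P(H) ← 0.938·0.0074 / (0.938·0.0074 + 0.213·0.9926) = 0.0069018/0.21833 = 0.0316.

Posterior P(H) ≈ 0.032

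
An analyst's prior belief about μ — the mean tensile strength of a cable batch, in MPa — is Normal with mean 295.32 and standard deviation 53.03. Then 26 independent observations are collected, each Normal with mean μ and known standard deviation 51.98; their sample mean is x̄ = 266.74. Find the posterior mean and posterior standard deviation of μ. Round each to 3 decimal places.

Posterior mean ≈ 267.758; posterior SD ≈ 10.011

Prior precision 1/τ₀² = 1/53.03² = 0.00035560; data precision n/σ² = 26/51.98² = 0.00962279.
Posterior precision = 0.00035560 + 0.00962279 = 0.00997838, giving posterior SD = 1/√0.00997838 = 10.011.
Posterior mean = (0.00035560·295.32 + 0.00962279·266.74) / 0.00997838 = 267.758.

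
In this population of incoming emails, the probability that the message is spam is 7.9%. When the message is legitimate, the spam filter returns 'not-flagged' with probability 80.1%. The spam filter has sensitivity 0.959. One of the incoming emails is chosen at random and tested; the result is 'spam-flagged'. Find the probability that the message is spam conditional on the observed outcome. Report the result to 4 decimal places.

P(H | E) ≈ 0.2925

Let H be the event that the message is spam. P(H) = 0.079, so P(¬H) = 0.921. With E the 'spam-flagged' result, P(E|H) = 0.959 and P(E|¬H) = 0.199.
P(E) = 0.959·0.079 + 0.199·0.921 = 0.075761 + 0.18328 = 0.25904.
By Bayes' theorem, P(H|E) = 0.075761 / 0.25904 = 0.2925.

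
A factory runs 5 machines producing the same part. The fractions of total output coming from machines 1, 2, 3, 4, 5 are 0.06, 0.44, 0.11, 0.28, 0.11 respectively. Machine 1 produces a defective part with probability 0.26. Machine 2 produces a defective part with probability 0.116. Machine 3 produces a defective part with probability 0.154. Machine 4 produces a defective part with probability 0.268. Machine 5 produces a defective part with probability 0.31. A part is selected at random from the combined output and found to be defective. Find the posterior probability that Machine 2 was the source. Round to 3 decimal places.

Posterior probability ≈ 0.265

P(defective|M1) = 0.26; P(defective|M2) = 0.116; P(defective|M3) = 0.154; P(defective|M4) = 0.268; P(defective|M5) = 0.31.
Prior × likelihood for each source: 0.06·0.26=0.01560, 0.44·0.116=0.05104, 0.11·0.154=0.01694, 0.28·0.268=0.07504, 0.11·0.31=0.03410. Summing gives P(defective) = 0.19272.
P(Machine 2 | defective) = 0.05104 / 0.19272 = 0.265.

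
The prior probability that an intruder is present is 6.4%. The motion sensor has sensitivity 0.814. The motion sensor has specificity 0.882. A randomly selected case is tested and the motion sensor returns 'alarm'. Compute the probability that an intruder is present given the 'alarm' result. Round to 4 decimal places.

Let H be the event that an intruder is present. P(H) = 0.064, so P(¬H) = 0.936. With E the 'alarm' result, P(E|H) = 0.814 and P(E|¬H) = 0.118.
P(E) = 0.814·0.064 + 0.118·0.936 = 0.052096 + 0.11045 = 0.16254.
By Bayes' theorem, P(H|E) = 0.052096 / 0.16254 = 0.3205.

P(H | E) ≈ 0.3205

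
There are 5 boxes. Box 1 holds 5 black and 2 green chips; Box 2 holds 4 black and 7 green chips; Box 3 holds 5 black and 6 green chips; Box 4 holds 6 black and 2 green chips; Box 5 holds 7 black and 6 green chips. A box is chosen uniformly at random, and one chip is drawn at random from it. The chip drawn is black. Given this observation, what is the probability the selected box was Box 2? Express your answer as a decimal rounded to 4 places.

Posterior probability ≈ 0.1289

P(black|Box 1) = 0.7143; P(black|Box 2) = 0.3636; P(black|Box 3) = 0.4545; P(black|Box 4) = 0.75; P(black|Box 5) = 0.5385.
Prior × likelihood for each source: 0.2·0.7143=0.1429, 0.2·0.3636=0.07273, 0.2·0.4545=0.09091, 0.2·0.75=0.1500, 0.2·0.5385=0.1077. Summing gives P(black) = 0.56419.
P(Box 2 | black) = 0.07273 / 0.56419 = 0.1289.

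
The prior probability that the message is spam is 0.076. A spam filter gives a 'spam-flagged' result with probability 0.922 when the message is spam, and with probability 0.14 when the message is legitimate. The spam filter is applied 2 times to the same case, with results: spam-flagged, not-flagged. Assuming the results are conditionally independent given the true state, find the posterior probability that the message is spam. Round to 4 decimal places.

Posterior P(H) ≈ 0.0468

Let H be the event that the message is spam; start with P(H) = 0.076. P('spam-flagged'|H) = 0.922, P('spam-flagged'|¬H) = 0.14.
Update on result 1 ('spam-flagged'): P(H) ← 0.922·0.0760 / (0.922·0.0760 + 0.14·0.9240) = 0.070072/0.19943 = 0.3514.
Update on result 2 ('not-flagged'): P(H) ← 0.078·0.3514 / (0.078·0.3514 + 0.86·0.6486) = 0.027406/0.58524 = 0.0468.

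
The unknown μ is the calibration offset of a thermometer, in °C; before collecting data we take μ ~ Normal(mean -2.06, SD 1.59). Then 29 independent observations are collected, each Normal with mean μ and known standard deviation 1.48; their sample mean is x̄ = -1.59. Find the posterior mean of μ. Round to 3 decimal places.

With known σ, the Normal prior is conjugate. Weight on the data is w = (n/σ²)/(n/σ² + 1/τ₀²) = 13.2396/(13.2396+0.395554) = 0.97099.
Posterior mean = w·x̄ + (1−w)·μ₀ = 0.97099·-1.59 + 0.029010·-2.06 = -1.604.

Posterior mean ≈ -1.604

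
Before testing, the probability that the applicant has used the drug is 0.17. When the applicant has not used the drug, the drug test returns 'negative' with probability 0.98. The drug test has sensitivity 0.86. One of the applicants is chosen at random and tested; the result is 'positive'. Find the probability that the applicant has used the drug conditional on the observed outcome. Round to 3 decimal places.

P(H | E) ≈ 0.898

Let H be the event that the applicant has used the drug. P(H) = 0.17, so P(¬H) = 0.83. With E the 'positive' result, P(E|H) = 0.86 and P(E|¬H) = 0.02.
P(E) = 0.86·0.17 + 0.02·0.83 = 0.14620 + 0.016600 = 0.16280.
By Bayes' theorem, P(H|E) = 0.14620 / 0.16280 = 0.898.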